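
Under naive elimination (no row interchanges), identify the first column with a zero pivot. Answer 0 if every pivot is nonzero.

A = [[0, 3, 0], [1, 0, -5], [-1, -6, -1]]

first zero-pivot column = 1

Naive forward elimination:
Pivot entry (1,1) is zero but row 2 has 1 in column 1 -> naive elimination stops; a row interchange (e.g. R1 <-> R2) would be required here.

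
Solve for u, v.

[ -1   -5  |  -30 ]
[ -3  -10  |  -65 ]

(5, 5)

Forward elimination on [A|b]:
R2 <- R2 - (3)*R1:  [  0   5  25 ]
Row echelon form:
[ -1  -5  |  -30 ]
[  0   5  |   25 ]
Back-substitution:
v = (25) / 5 = 5
u = (-30 - (-5)*(5)) / -1 = 5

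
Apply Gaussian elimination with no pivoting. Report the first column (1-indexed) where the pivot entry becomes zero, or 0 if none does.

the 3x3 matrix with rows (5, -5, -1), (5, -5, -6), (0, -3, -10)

first zero-pivot column = 2

Naive forward elimination:
R2 <- R2 - (1)*R1:  [  0   0  -5 ]
Matrix at this point:
[ 5  -5   -1 ]
[ 0   0   -5 ]
[ 0  -3  -10 ]
Pivot entry (2,2) is zero but row 3 has -3 in column 2 -> naive elimination stops; a row interchange (e.g. R2 <-> R3) would be required here.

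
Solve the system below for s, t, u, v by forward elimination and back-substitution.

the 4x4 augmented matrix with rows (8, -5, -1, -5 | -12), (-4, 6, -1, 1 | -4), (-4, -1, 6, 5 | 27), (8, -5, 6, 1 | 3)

(-3, -2, 3, -1)

Forward elimination on [A|b]:
R2 <- R2 - (-1/2)*R1:  [    0   7/2  -3/2  -3/2   -10 ]
R3 <- R3 - (-1/2)*R1:  [    0  -7/2  11/2   5/2    21 ]
R4 <- R4 - (1)*R1:  [  0   0   7   6  15 ]
R3 <- R3 - (-1)*R2:  [  0   0   4   1  11 ]
R4 <- R4 - (7/4)*R3:  [     0      0      0   17/4  -17/4 ]
Row echelon form:
[ 8   -5    -1    -5  |    -12 ]
[ 0  7/2  -3/2  -3/2  |    -10 ]
[ 0    0     4     1  |     11 ]
[ 0    0     0  17/4  |  -17/4 ]
Back-substitution:
v = (-17/4) / (17/4) = -1
u = (11 - (1)*(-1)) / 4 = 3
t = (-10 - (-3/2)*(3) - (-3/2)*(-1)) / (7/2) = -2
s = (-12 - (-5)*(-2) - (-1)*(3) - (-5)*(-1)) / 8 = -3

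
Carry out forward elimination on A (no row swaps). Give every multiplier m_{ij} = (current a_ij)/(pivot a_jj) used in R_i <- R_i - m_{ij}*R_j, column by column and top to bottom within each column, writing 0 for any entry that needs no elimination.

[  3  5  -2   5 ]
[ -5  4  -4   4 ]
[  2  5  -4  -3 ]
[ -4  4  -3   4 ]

multipliers: -5/3, 2/3, -4/3, 5/37, 32/37, -25/62

Forward elimination:
R2 <- R2 - (-5/3)*R1:  [     0   37/3  -22/3   37/3 ]
R3 <- R3 - (2/3)*R1:  [     0    5/3   -8/3  -19/3 ]
R4 <- R4 - (-4/3)*R1:  [     0   32/3  -17/3   32/3 ]
R3 <- R3 - (5/37)*R2:  [      0       0  -62/37      -8 ]
R4 <- R4 - (32/37)*R2:  [     0      0  25/37      0 ]
R4 <- R4 - (-25/62)*R3:  [       0        0        0  -100/31 ]
Multipliers (in order of application): m_{21} = -5/3, m_{31} = 2/3, m_{41} = -4/3, m_{32} = 5/37, m_{42} = 32/37, m_{43} = -25/62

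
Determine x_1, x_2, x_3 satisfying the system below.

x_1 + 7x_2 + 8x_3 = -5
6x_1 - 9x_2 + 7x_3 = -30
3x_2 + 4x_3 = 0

(-5, 0, 0)

Forward elimination on [A|b]:
R2 <- R2 - (6)*R1:  [   0  -51  -41    0 ]
R3 <- R3 - (-1/17)*R2:  [     0      0  27/17      0 ]
Row echelon form:
[ 1    7      8  |  -5 ]
[ 0  -51    -41  |   0 ]
[ 0    0  27/17  |   0 ]
Back-substitution:
x_3 = (0) / (27/17) = 0
x_2 = (0 - (-41)*(0)) / -51 = 0
x_1 = (-5 - (7)*(0) - (8)*(0)) / 1 = -5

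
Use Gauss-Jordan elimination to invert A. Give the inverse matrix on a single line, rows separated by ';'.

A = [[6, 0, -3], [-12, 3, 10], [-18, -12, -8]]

Gauss-Jordan on [A | I]:
R1 <- (1/6)*R1:  [    1     0  -1/2  |   1/6     0     0 ]
R2 <- R2 - (-12)*R1:  [ 0  3  4  |  2  1  0 ]
R3 <- R3 - (-18)*R1:  [   0  -12  -17  |    3    0    1 ]
R2 <- (1/3)*R2:  [   0    1  4/3  |  2/3  1/3    0 ]
R3 <- R3 - (-12)*R2:  [  0   0  -1  |  11   4   1 ]
R3 <- (1/-1)*R3:  [   0    0    1  |  -11   -4   -1 ]
R1 <- R1 - (-1/2)*R3:  [     1      0      0  |  -16/3     -2   -1/2 ]
R2 <- R2 - (4/3)*R3:  [    0     1     0  |  46/3  17/3   4/3 ]
Right block of [I | A^{-1}] is the inverse:
[ -16/3    -2  -1/2 ]
[  46/3  17/3   4/3 ]
[   -11    -4    -1 ]

inverse = [-16/3 -2 -1/2; 46/3 17/3 4/3; -11 -4 -1]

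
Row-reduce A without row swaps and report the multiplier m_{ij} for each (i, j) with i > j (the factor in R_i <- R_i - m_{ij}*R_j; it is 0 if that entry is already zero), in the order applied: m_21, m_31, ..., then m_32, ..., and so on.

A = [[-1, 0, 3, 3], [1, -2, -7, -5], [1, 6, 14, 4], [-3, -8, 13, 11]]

Forward elimination:
R2 <- R2 - (-1)*R1:  [  0  -2  -4  -2 ]
R3 <- R3 - (-1)*R1:  [  0   6  17   7 ]
R4 <- R4 - (3)*R1:  [  0  -8   4   2 ]
R3 <- R3 - (-3)*R2:  [ 0  0  5  1 ]
R4 <- R4 - (4)*R2:  [  0   0  20  10 ]
R4 <- R4 - (4)*R3:  [ 0  0  0  6 ]
Multipliers (in order of application): m_{21} = -1, m_{31} = -1, m_{41} = 3, m_{32} = -3, m_{42} = 4, m_{43} = 4

multipliers: -1, -1, 3, -3, 4, 4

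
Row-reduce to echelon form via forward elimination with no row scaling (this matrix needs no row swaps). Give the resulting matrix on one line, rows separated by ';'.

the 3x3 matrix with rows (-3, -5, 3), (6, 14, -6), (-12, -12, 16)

REF = [-3 -5 3; 0 4 0; 0 0 4]

Forward elimination:
R2 <- R2 - (-2)*R1:  [ 0  4  0 ]
R3 <- R3 - (4)*R1:  [ 0  8  4 ]
R3 <- R3 - (2)*R2:  [ 0  0  4 ]
Row echelon form:
[ -3  -5  3 ]
[  0   4  0 ]
[  0   0  4 ]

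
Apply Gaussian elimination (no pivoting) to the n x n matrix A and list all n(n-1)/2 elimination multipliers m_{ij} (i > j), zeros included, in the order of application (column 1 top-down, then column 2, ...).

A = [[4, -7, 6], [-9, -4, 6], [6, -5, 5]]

multipliers: -9/4, 3/2, -22/79

Forward elimination:
R2 <- R2 - (-9/4)*R1:  [     0  -79/4   39/2 ]
R3 <- R3 - (3/2)*R1:  [    0  11/2    -4 ]
R3 <- R3 - (-22/79)*R2:  [      0       0  113/79 ]
Multipliers (in order of application): m_{21} = -9/4, m_{31} = 3/2, m_{32} = -22/79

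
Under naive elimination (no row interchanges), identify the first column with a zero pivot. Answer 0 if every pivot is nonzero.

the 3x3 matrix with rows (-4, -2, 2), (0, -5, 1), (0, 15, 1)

first zero-pivot column = 0

Naive forward elimination:
R3 <- R3 - (-3)*R2:  [ 0  0  4 ]
All pivots nonzero; naive elimination completes without hitting a zero pivot.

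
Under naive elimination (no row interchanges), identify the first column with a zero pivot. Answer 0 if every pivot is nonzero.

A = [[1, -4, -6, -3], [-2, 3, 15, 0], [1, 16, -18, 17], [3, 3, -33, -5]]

Naive forward elimination:
R2 <- R2 - (-2)*R1:  [  0  -5   3  -6 ]
R3 <- R3 - (1)*R1:  [   0   20  -12   20 ]
R4 <- R4 - (3)*R1:  [   0   15  -15    4 ]
R3 <- R3 - (-4)*R2:  [  0   0   0  -4 ]
R4 <- R4 - (-3)*R2:  [   0    0   -6  -14 ]
Matrix at this point:
[ 1  -4  -6   -3 ]
[ 0  -5   3   -6 ]
[ 0   0   0   -4 ]
[ 0   0  -6  -14 ]
Pivot entry (3,3) is zero but row 4 has -6 in column 3 -> naive elimination stops; a row interchange (e.g. R3 <-> R4) would be required here.

first zero-pivot column = 3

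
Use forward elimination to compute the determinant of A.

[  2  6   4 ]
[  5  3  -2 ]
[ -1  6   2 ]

det(A) = 120

Forward elimination:
R2 <- R2 - (5/2)*R1:  [   0  -12  -12 ]
R3 <- R3 - (-1/2)*R1:  [ 0  9  4 ]
R3 <- R3 - (-3/4)*R2:  [  0   0  -5 ]
Upper-triangular form:
[ 2    6    4 ]
[ 0  -12  -12 ]
[ 0    0   -5 ]
det(A) = (-1)^0 * (2) * (-12) * (-5) = 120  (0 row swaps -> sign +1)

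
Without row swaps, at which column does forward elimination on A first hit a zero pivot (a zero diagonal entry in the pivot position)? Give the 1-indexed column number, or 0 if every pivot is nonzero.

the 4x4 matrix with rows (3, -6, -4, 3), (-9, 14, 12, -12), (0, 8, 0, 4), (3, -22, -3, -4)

Naive forward elimination:
R2 <- R2 - (-3)*R1:  [  0  -4   0  -3 ]
R4 <- R4 - (1)*R1:  [   0  -16    1   -7 ]
R3 <- R3 - (-2)*R2:  [  0   0   0  -2 ]
R4 <- R4 - (4)*R2:  [ 0  0  1  5 ]
Matrix at this point:
[ 3  -6  -4   3 ]
[ 0  -4   0  -3 ]
[ 0   0   0  -2 ]
[ 0   0   1   5 ]
Pivot entry (3,3) is zero but row 4 has 1 in column 3 -> naive elimination stops; a row interchange (e.g. R3 <-> R4) would be required here.

first zero-pivot column = 3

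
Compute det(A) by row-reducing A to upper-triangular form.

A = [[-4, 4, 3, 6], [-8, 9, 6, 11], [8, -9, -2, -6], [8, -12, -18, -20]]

Forward elimination:
R2 <- R2 - (2)*R1:  [  0   1   0  -1 ]
R3 <- R3 - (-2)*R1:  [  0  -1   4   6 ]
R4 <- R4 - (-2)*R1:  [   0   -4  -12   -8 ]
R3 <- R3 - (-1)*R2:  [ 0  0  4  5 ]
R4 <- R4 - (-4)*R2:  [   0    0  -12  -12 ]
R4 <- R4 - (-3)*R3:  [ 0  0  0  3 ]
Upper-triangular form:
[ -4  4  3   6 ]
[  0  1  0  -1 ]
[  0  0  4   5 ]
[  0  0  0   3 ]
det(A) = (-1)^0 * (-4) * (1) * (4) * (3) = -48  (0 row swaps -> sign +1)

det(A) = -48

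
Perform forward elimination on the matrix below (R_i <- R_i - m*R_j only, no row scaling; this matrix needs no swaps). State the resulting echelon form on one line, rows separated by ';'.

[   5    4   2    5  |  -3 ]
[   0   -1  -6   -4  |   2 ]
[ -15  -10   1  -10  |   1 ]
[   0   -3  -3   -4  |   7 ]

REF = [5 4 2 5 -3; 0 -1 -6 -4 2; 0 0 -5 -3 -4; 0 0 0 -1 -11]

Forward elimination:
R3 <- R3 - (-3)*R1:  [  0   2   7   5  -8 ]
R3 <- R3 - (-2)*R2:  [  0   0  -5  -3  -4 ]
R4 <- R4 - (3)*R2:  [  0   0  15   8   1 ]
R4 <- R4 - (-3)*R3:  [   0    0    0   -1  -11 ]
Row echelon form:
[ 5   4   2   5  |   -3 ]
[ 0  -1  -6  -4  |    2 ]
[ 0   0  -5  -3  |   -4 ]
[ 0   0   0  -1  |  -11 ]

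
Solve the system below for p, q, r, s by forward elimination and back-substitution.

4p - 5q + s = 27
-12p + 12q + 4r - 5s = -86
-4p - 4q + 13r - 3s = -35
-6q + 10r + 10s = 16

(5, -1, -1, 2)

Forward elimination on [A|b]:
R2 <- R2 - (-3)*R1:  [  0  -3   4  -2  -5 ]
R3 <- R3 - (-1)*R1:  [  0  -9  13  -2  -8 ]
R3 <- R3 - (3)*R2:  [ 0  0  1  4  7 ]
R4 <- R4 - (2)*R2:  [  0   0   2  14  26 ]
R4 <- R4 - (2)*R3:  [  0   0   0   6  12 ]
Row echelon form:
[ 4  -5  0   1  |  27 ]
[ 0  -3  4  -2  |  -5 ]
[ 0   0  1   4  |   7 ]
[ 0   0  0   6  |  12 ]
Back-substitution:
s = (12) / 6 = 2
r = (7 - (4)*(2)) / 1 = -1
q = (-5 - (4)*(-1) - (-2)*(2)) / -3 = -1
p = (27 - (-5)*(-1) - (1)*(2)) / 4 = 5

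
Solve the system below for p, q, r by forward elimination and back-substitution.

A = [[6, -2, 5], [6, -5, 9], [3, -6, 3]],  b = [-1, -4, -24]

(-1, 5, 3)

Forward elimination on [A|b]:
R2 <- R2 - (1)*R1:  [  0  -3   4  -3 ]
R3 <- R3 - (1/2)*R1:  [     0     -5    1/2  -47/2 ]
R3 <- R3 - (5/3)*R2:  [     0      0  -37/6  -37/2 ]
Row echelon form:
[ 6  -2      5  |     -1 ]
[ 0  -3      4  |     -3 ]
[ 0   0  -37/6  |  -37/2 ]
Back-substitution:
r = (-37/2) / (-37/6) = 3
q = (-3 - (4)*(3)) / -3 = 5
p = (-1 - (-2)*(5) - (5)*(3)) / 6 = -1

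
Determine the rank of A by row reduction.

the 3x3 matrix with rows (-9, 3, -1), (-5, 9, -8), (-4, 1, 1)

rank(A) = 3

Row reduction:
R2 <- R2 - (5/9)*R1:  [     0   22/3  -67/9 ]
R3 <- R3 - (4/9)*R1:  [    0  -1/3  13/9 ]
R3 <- R3 - (-1/22)*R2:  [     0      0  73/66 ]
Row echelon form:
[ -9     3     -1 ]
[  0  22/3  -67/9 ]
[  0     0  73/66 ]
Nonzero rows / pivot columns: 3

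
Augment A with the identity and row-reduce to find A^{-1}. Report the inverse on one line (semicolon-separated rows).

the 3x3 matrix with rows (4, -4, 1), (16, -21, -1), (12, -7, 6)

inverse = [-133/40 17/40 5/8; -27/10 3/10 1/2; 7/2 -1/2 -1/2]

Gauss-Jordan on [A | I]:
R1 <- (1/4)*R1:  [   1   -1  1/4  |  1/4    0    0 ]
R2 <- R2 - (16)*R1:  [  0  -5  -5  |  -4   1   0 ]
R3 <- R3 - (12)*R1:  [  0   5   3  |  -3   0   1 ]
R2 <- (1/-5)*R2:  [    0     1     1  |   4/5  -1/5     0 ]
R1 <- R1 - (-1)*R2:  [     1      0    5/4  |  21/20   -1/5      0 ]
R3 <- R3 - (5)*R2:  [  0   0  -2  |  -7   1   1 ]
R3 <- (1/-2)*R3:  [    0     0     1  |   7/2  -1/2  -1/2 ]
R1 <- R1 - (5/4)*R3:  [       1        0        0  |  -133/40    17/40      5/8 ]
R2 <- R2 - (1)*R3:  [      0       1       0  |  -27/10    3/10     1/2 ]
Right block of [I | A^{-1}] is the inverse:
[ -133/40  17/40   5/8 ]
[  -27/10   3/10   1/2 ]
[     7/2   -1/2  -1/2 ]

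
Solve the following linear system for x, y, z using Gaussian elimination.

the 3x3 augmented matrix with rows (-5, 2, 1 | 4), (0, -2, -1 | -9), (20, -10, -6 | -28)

(1, 3, 3)

Forward elimination on [A|b]:
R3 <- R3 - (-4)*R1:  [   0   -2   -2  -12 ]
R3 <- R3 - (1)*R2:  [  0   0  -1  -3 ]
Row echelon form:
[ -5   2   1  |   4 ]
[  0  -2  -1  |  -9 ]
[  0   0  -1  |  -3 ]
Back-substitution:
z = (-3) / -1 = 3
y = (-9 - (-1)*(3)) / -2 = 3
x = (4 - (2)*(3) - (1)*(3)) / -5 = 1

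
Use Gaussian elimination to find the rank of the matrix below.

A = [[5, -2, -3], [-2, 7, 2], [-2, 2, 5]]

Row reduction:
R2 <- R2 - (-2/5)*R1:  [    0  31/5   4/5 ]
R3 <- R3 - (-2/5)*R1:  [    0   6/5  19/5 ]
R3 <- R3 - (6/31)*R2:  [      0       0  113/31 ]
Row echelon form:
[ 5    -2      -3 ]
[ 0  31/5     4/5 ]
[ 0     0  113/31 ]
Nonzero rows / pivot columns: 3

rank(A) = 3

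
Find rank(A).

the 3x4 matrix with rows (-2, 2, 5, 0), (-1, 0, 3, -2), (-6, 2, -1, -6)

Row reduction:
R2 <- R2 - (1/2)*R1:  [   0   -1  1/2   -2 ]
R3 <- R3 - (3)*R1:  [   0   -4  -16   -6 ]
R3 <- R3 - (4)*R2:  [   0    0  -18    2 ]
Row echelon form:
[ -2   2    5   0 ]
[  0  -1  1/2  -2 ]
[  0   0  -18   2 ]
Nonzero rows / pivot columns: 3

rank(A) = 3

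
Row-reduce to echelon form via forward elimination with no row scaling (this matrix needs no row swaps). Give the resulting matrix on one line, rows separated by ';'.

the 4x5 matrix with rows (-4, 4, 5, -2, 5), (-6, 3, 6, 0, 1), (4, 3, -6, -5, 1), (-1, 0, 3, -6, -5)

Forward elimination:
R2 <- R2 - (3/2)*R1:  [     0     -3   -3/2      3  -13/2 ]
R3 <- R3 - (-1)*R1:  [  0   7  -1  -7   6 ]
R4 <- R4 - (1/4)*R1:  [     0     -1    7/4  -11/2  -25/4 ]
R3 <- R3 - (-7/3)*R2:  [     0      0   -9/2      0  -55/6 ]
R4 <- R4 - (1/3)*R2:  [      0       0     9/4   -13/2  -49/12 ]
R4 <- R4 - (-1/2)*R3:  [     0      0      0  -13/2  -26/3 ]
Row echelon form:
[ -4   4     5     -2      5 ]
[  0  -3  -3/2      3  -13/2 ]
[  0   0  -9/2      0  -55/6 ]
[  0   0     0  -13/2  -26/3 ]

REF = [-4 4 5 -2 5; 0 -3 -3/2 3 -13/2; 0 0 -9/2 0 -55/6; 0 0 0 -13/2 -26/3]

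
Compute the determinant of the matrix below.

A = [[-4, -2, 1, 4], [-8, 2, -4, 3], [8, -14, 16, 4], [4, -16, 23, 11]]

det(A) = -432

Forward elimination:
R2 <- R2 - (2)*R1:  [  0   6  -6  -5 ]
R3 <- R3 - (-2)*R1:  [   0  -18   18   12 ]
R4 <- R4 - (-1)*R1:  [   0  -18   24   15 ]
R3 <- R3 - (-3)*R2:  [  0   0   0  -3 ]
R4 <- R4 - (-3)*R2:  [ 0  0  6  0 ]
R3 <-> R4   (pivot in column 3 was zero)
[ -4  -2   1   4 ]
[  0   6  -6  -5 ]
[  0   0   6   0 ]
[  0   0   0  -3 ]
Upper-triangular form:
[ -4  -2   1   4 ]
[  0   6  -6  -5 ]
[  0   0   6   0 ]
[  0   0   0  -3 ]
det(A) = (-1)^1 * (-4) * (6) * (6) * (-3) = -432  (1 row swap -> sign -1)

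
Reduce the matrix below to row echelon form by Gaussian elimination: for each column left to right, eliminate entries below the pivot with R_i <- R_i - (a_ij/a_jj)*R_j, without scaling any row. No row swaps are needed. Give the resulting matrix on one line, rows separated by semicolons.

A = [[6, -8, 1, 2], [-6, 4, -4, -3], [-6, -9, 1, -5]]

REF = [6 -8 1 2; 0 -4 -3 -1; 0 0 59/4 5/4]

Forward elimination:
R2 <- R2 - (-1)*R1:  [  0  -4  -3  -1 ]
R3 <- R3 - (-1)*R1:  [   0  -17    2   -3 ]
R3 <- R3 - (17/4)*R2:  [    0     0  59/4   5/4 ]
Row echelon form:
[ 6  -8     1    2 ]
[ 0  -4    -3   -1 ]
[ 0   0  59/4  5/4 ]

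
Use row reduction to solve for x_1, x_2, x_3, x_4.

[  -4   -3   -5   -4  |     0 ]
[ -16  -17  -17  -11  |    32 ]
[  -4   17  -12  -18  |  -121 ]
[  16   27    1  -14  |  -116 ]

(3, -5, -1, 2)

Forward elimination on [A|b]:
R2 <- R2 - (4)*R1:  [  0  -5   3   5  32 ]
R3 <- R3 - (1)*R1:  [    0    20    -7   -14  -121 ]
R4 <- R4 - (-4)*R1:  [    0    15   -19   -30  -116 ]
R3 <- R3 - (-4)*R2:  [ 0  0  5  6  7 ]
R4 <- R4 - (-3)*R2:  [   0    0  -10  -15  -20 ]
R4 <- R4 - (-2)*R3:  [  0   0   0  -3  -6 ]
Row echelon form:
[ -4  -3  -5  -4  |   0 ]
[  0  -5   3   5  |  32 ]
[  0   0   5   6  |   7 ]
[  0   0   0  -3  |  -6 ]
Back-substitution:
x_4 = (-6) / -3 = 2
x_3 = (7 - (6)*(2)) / 5 = -1
x_2 = (32 - (3)*(-1) - (5)*(2)) / -5 = -5
x_1 = (0 - (-3)*(-5) - (-5)*(-1) - (-4)*(2)) / -4 = 3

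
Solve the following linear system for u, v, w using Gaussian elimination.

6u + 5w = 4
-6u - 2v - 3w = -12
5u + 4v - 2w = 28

(4, 0, -4)

Forward elimination on [A|b]:
R2 <- R2 - (-1)*R1:  [  0  -2   2  -8 ]
R3 <- R3 - (5/6)*R1:  [     0      4  -37/6   74/3 ]
R3 <- R3 - (-2)*R2:  [     0      0  -13/6   26/3 ]
Row echelon form:
[ 6   0      5  |     4 ]
[ 0  -2      2  |    -8 ]
[ 0   0  -13/6  |  26/3 ]
Back-substitution:
w = (26/3) / (-13/6) = -4
v = (-8 - (2)*(-4)) / -2 = 0
u = (4 - (5)*(-4)) / 6 = 4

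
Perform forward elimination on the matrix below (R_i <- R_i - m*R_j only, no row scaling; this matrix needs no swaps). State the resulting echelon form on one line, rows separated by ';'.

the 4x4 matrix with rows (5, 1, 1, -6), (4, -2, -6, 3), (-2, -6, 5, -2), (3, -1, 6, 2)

REF = [5 1 1 -6; 0 -14/5 -34/5 39/5; 0 0 19 -20; 0 0 0 1452/133]

Forward elimination:
R2 <- R2 - (4/5)*R1:  [     0  -14/5  -34/5   39/5 ]
R3 <- R3 - (-2/5)*R1:  [     0  -28/5   27/5  -22/5 ]
R4 <- R4 - (3/5)*R1:  [    0  -8/5  27/5  28/5 ]
R3 <- R3 - (2)*R2:  [   0    0   19  -20 ]
R4 <- R4 - (4/7)*R2:  [    0     0  65/7   8/7 ]
R4 <- R4 - (65/133)*R3:  [        0         0         0  1452/133 ]
Row echelon form:
[ 5      1      1        -6 ]
[ 0  -14/5  -34/5      39/5 ]
[ 0      0     19       -20 ]
[ 0      0      0  1452/133 ]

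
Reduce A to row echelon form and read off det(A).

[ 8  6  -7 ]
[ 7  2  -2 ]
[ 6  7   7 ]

Forward elimination:
R2 <- R2 - (7/8)*R1:  [     0  -13/4   33/8 ]
R3 <- R3 - (3/4)*R1:  [    0   5/2  49/4 ]
R3 <- R3 - (-10/13)*R2:  [      0       0  401/26 ]
Upper-triangular form:
[ 8      6      -7 ]
[ 0  -13/4    33/8 ]
[ 0      0  401/26 ]
det(A) = (-1)^0 * (8) * (-13/4) * (401/26) = -401  (0 row swaps -> sign +1)

det(A) = -401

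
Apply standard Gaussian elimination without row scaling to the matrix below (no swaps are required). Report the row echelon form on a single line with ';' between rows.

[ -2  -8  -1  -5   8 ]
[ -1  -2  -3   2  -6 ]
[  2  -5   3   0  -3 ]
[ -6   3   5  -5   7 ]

Forward elimination:
R2 <- R2 - (1/2)*R1:  [    0     2  -5/2   9/2   -10 ]
R3 <- R3 - (-1)*R1:  [   0  -13    2   -5    5 ]
R4 <- R4 - (3)*R1:  [   0   27    8   10  -17 ]
R3 <- R3 - (-13/2)*R2:  [     0      0  -57/4   97/4    -60 ]
R4 <- R4 - (27/2)*R2:  [      0       0   167/4  -203/4     118 ]
R4 <- R4 - (-167/57)*R3:  [        0         0         0   1157/57  -1098/19 ]
Row echelon form:
[ -2  -8     -1       -5         8 ]
[  0   2   -5/2      9/2       -10 ]
[  0   0  -57/4     97/4       -60 ]
[  0   0      0  1157/57  -1098/19 ]

REF = [-2 -8 -1 -5 8; 0 2 -5/2 9/2 -10; 0 0 -57/4 97/4 -60; 0 0 0 1157/57 -1098/19]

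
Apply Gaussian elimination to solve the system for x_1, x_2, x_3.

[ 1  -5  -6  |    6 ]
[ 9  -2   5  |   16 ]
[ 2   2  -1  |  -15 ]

Forward elimination on [A|b]:
R2 <- R2 - (9)*R1:  [   0   43   59  -38 ]
R3 <- R3 - (2)*R1:  [   0   12   11  -27 ]
R3 <- R3 - (12/43)*R2:  [       0        0  -235/43  -705/43 ]
Row echelon form:
[ 1  -5       -6  |        6 ]
[ 0  43       59  |      -38 ]
[ 0   0  -235/43  |  -705/43 ]
Back-substitution:
x_3 = (-705/43) / (-235/43) = 3
x_2 = (-38 - (59)*(3)) / 43 = -5
x_1 = (6 - (-5)*(-5) - (-6)*(3)) / 1 = -1

(-1, -5, 3)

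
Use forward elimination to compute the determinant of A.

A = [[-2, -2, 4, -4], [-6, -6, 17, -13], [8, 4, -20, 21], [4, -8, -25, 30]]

det(A) = -240

Forward elimination:
R2 <- R2 - (3)*R1:  [  0   0   5  -1 ]
R3 <- R3 - (-4)*R1:  [  0  -4  -4   5 ]
R4 <- R4 - (-2)*R1:  [   0  -12  -17   22 ]
R2 <-> R3   (pivot in column 2 was zero)
[ -2   -2    4  -4 ]
[  0   -4   -4   5 ]
[  0    0    5  -1 ]
[  0  -12  -17  22 ]
R4 <- R4 - (3)*R2:  [  0   0  -5   7 ]
R4 <- R4 - (-1)*R3:  [ 0  0  0  6 ]
Upper-triangular form:
[ -2  -2   4  -4 ]
[  0  -4  -4   5 ]
[  0   0   5  -1 ]
[  0   0   0   6 ]
det(A) = (-1)^1 * (-2) * (-4) * (5) * (6) = -240  (1 row swap -> sign -1)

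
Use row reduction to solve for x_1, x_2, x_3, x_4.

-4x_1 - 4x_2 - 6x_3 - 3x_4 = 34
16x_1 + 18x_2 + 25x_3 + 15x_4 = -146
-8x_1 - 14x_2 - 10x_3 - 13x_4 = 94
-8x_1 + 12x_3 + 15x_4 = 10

Forward elimination on [A|b]:
R2 <- R2 - (-4)*R1:  [   0    2    1    3  -10 ]
R3 <- R3 - (2)*R1:  [  0  -6   2  -7  26 ]
R4 <- R4 - (2)*R1:  [   0    8   24   21  -58 ]
R3 <- R3 - (-3)*R2:  [  0   0   5   2  -4 ]
R4 <- R4 - (4)*R2:  [   0    0   20    9  -18 ]
R4 <- R4 - (4)*R3:  [  0   0   0   1  -2 ]
Row echelon form:
[ -4  -4  -6  -3  |   34 ]
[  0   2   1   3  |  -10 ]
[  0   0   5   2  |   -4 ]
[  0   0   0   1  |   -2 ]
Back-substitution:
x_4 = (-2) / 1 = -2
x_3 = (-4 - (2)*(-2)) / 5 = 0
x_2 = (-10 - (1)*(0) - (3)*(-2)) / 2 = -2
x_1 = (34 - (-4)*(-2) - (-6)*(0) - (-3)*(-2)) / -4 = -5

(-5, -2, 0, -2)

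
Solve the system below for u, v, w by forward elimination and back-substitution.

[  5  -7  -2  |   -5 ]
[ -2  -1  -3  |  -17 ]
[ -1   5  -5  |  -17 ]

Forward elimination on [A|b]:
R2 <- R2 - (-2/5)*R1:  [     0  -19/5  -19/5    -19 ]
R3 <- R3 - (-1/5)*R1:  [     0   18/5  -27/5    -18 ]
R3 <- R3 - (-18/19)*R2:  [   0    0   -9  -36 ]
Row echelon form:
[ 5     -7     -2  |   -5 ]
[ 0  -19/5  -19/5  |  -19 ]
[ 0      0     -9  |  -36 ]
Back-substitution:
w = (-36) / -9 = 4
v = (-19 - (-19/5)*(4)) / (-19/5) = 1
u = (-5 - (-7)*(1) - (-2)*(4)) / 5 = 2

(2, 1, 4)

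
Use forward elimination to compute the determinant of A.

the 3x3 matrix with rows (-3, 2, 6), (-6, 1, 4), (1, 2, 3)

Forward elimination:
R2 <- R2 - (2)*R1:  [  0  -3  -8 ]
R3 <- R3 - (-1/3)*R1:  [   0  8/3    5 ]
R3 <- R3 - (-8/9)*R2:  [     0      0  -19/9 ]
Upper-triangular form:
[ -3   2      6 ]
[  0  -3     -8 ]
[  0   0  -19/9 ]
det(A) = (-1)^0 * (-3) * (-3) * (-19/9) = -19  (0 row swaps -> sign +1)

det(A) = -19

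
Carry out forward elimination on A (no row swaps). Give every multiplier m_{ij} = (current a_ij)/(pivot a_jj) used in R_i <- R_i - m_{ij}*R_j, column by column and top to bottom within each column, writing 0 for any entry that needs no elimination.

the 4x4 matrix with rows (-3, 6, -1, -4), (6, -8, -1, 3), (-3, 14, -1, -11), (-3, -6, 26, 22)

Forward elimination:
R2 <- R2 - (-2)*R1:  [  0   4  -3  -5 ]
R3 <- R3 - (1)*R1:  [  0   8   0  -7 ]
R4 <- R4 - (1)*R1:  [   0  -12   27   26 ]
R3 <- R3 - (2)*R2:  [ 0  0  6  3 ]
R4 <- R4 - (-3)*R2:  [  0   0  18  11 ]
R4 <- R4 - (3)*R3:  [ 0  0  0  2 ]
Multipliers (in order of application): m_{21} = -2, m_{31} = 1, m_{41} = 1, m_{32} = 2, m_{42} = -3, m_{43} = 3

multipliers: -2, 1, 1, 2, -3, 3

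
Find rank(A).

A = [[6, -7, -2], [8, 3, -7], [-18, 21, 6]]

Row reduction:
R2 <- R2 - (4/3)*R1:  [     0   37/3  -13/3 ]
R3 <- R3 - (-3)*R1:  [ 0  0  0 ]
Row echelon form:
[ 6    -7     -2 ]
[ 0  37/3  -13/3 ]
[ 0     0      0 ]
Nonzero rows / pivot columns: 2

rank(A) = 2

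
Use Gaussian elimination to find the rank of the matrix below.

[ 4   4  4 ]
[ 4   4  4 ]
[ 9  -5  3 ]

Row reduction:
R2 <- R2 - (1)*R1:  [ 0  0  0 ]
R3 <- R3 - (9/4)*R1:  [   0  -14   -6 ]
R2 <-> R3   (pivot in column 2 was zero)
[ 4    4   4 ]
[ 0  -14  -6 ]
[ 0    0   0 ]
Row echelon form:
[ 4    4   4 ]
[ 0  -14  -6 ]
[ 0    0   0 ]
Nonzero rows / pivot columns: 2

rank(A) = 2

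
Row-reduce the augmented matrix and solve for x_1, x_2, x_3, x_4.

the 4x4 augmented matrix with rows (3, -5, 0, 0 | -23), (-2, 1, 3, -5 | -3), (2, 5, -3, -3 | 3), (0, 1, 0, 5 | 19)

(-1, 4, 2, 3)

Forward elimination on [A|b]:
R2 <- R2 - (-2/3)*R1:  [     0   -7/3      3     -5  -55/3 ]
R3 <- R3 - (2/3)*R1:  [    0  25/3    -3    -3  55/3 ]
R3 <- R3 - (-25/7)*R2:  [      0       0    54/7  -146/7  -330/7 ]
R4 <- R4 - (-3/7)*R2:  [    0     0   9/7  20/7  78/7 ]
R4 <- R4 - (1/6)*R3:  [    0     0     0  19/3    19 ]
Row echelon form:
[ 3    -5     0       0  |     -23 ]
[ 0  -7/3     3      -5  |   -55/3 ]
[ 0     0  54/7  -146/7  |  -330/7 ]
[ 0     0     0    19/3  |      19 ]
Back-substitution:
x_4 = (19) / (19/3) = 3
x_3 = (-330/7 - (-146/7)*(3)) / (54/7) = 2
x_2 = (-55/3 - (3)*(2) - (-5)*(3)) / (-7/3) = 4
x_1 = (-23 - (-5)*(4)) / 3 = -1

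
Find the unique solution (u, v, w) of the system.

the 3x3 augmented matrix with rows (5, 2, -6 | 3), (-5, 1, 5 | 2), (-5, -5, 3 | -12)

Forward elimination on [A|b]:
R2 <- R2 - (-1)*R1:  [  0   3  -1   5 ]
R3 <- R3 - (-1)*R1:  [  0  -3  -3  -9 ]
R3 <- R3 - (-1)*R2:  [  0   0  -4  -4 ]
Row echelon form:
[ 5  2  -6  |   3 ]
[ 0  3  -1  |   5 ]
[ 0  0  -4  |  -4 ]
Back-substitution:
w = (-4) / -4 = 1
v = (5 - (-1)*(1)) / 3 = 2
u = (3 - (2)*(2) - (-6)*(1)) / 5 = 1

(1, 2, 1)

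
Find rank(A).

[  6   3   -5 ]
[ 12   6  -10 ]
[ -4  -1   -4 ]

Row reduction:
R2 <- R2 - (2)*R1:  [ 0  0  0 ]
R3 <- R3 - (-2/3)*R1:  [     0      1  -22/3 ]
R2 <-> R3   (pivot in column 2 was zero)
[ 6  3     -5 ]
[ 0  1  -22/3 ]
[ 0  0      0 ]
Row echelon form:
[ 6  3     -5 ]
[ 0  1  -22/3 ]
[ 0  0      0 ]
Nonzero rows / pivot columns: 2

rank(A) = 2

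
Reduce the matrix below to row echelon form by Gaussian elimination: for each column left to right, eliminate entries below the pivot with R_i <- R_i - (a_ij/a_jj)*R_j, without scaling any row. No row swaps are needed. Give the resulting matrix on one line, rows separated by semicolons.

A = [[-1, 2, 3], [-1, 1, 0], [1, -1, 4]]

Forward elimination:
R2 <- R2 - (1)*R1:  [  0  -1  -3 ]
R3 <- R3 - (-1)*R1:  [ 0  1  7 ]
R3 <- R3 - (-1)*R2:  [ 0  0  4 ]
Row echelon form:
[ -1   2   3 ]
[  0  -1  -3 ]
[  0   0   4 ]

REF = [-1 2 3; 0 -1 -3; 0 0 4]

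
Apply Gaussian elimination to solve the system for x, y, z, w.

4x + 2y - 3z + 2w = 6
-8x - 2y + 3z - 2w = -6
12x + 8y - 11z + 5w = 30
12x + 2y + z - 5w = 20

Forward elimination on [A|b]:
R2 <- R2 - (-2)*R1:  [  0   2  -3   2   6 ]
R3 <- R3 - (3)*R1:  [  0   2  -2  -1  12 ]
R4 <- R4 - (3)*R1:  [   0   -4   10  -11    2 ]
R3 <- R3 - (1)*R2:  [  0   0   1  -3   6 ]
R4 <- R4 - (-2)*R2:  [  0   0   4  -7  14 ]
R4 <- R4 - (4)*R3:  [   0    0    0    5  -10 ]
Row echelon form:
[ 4  2  -3   2  |    6 ]
[ 0  2  -3   2  |    6 ]
[ 0  0   1  -3  |    6 ]
[ 0  0   0   5  |  -10 ]
Back-substitution:
w = (-10) / 5 = -2
z = (6 - (-3)*(-2)) / 1 = 0
y = (6 - (-3)*(0) - (2)*(-2)) / 2 = 5
x = (6 - (2)*(5) - (-3)*(0) - (2)*(-2)) / 4 = 0

(0, 5, 0, -2)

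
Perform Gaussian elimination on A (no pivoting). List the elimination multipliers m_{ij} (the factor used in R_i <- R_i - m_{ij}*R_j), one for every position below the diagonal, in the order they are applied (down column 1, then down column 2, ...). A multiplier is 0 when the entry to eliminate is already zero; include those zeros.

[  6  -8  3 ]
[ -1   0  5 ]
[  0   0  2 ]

multipliers: -1/6, 0, 0

Forward elimination:
R2 <- R2 - (-1/6)*R1:  [    0  -4/3  11/2 ]
R3: entry in column 1 is already 0 -> m_{31} = 0 (no row operation needed)
R3: entry in column 2 is already 0 -> m_{32} = 0 (no row operation needed)
Multipliers (in order of application): m_{21} = -1/6, m_{31} = 0, m_{32} = 0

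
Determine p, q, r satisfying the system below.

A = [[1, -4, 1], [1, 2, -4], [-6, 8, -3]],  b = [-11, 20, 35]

(-2, 1, -5)

Forward elimination on [A|b]:
R2 <- R2 - (1)*R1:  [  0   6  -5  31 ]
R3 <- R3 - (-6)*R1:  [   0  -16    3  -31 ]
R3 <- R3 - (-8/3)*R2:  [     0      0  -31/3  155/3 ]
Row echelon form:
[ 1  -4      1  |    -11 ]
[ 0   6     -5  |     31 ]
[ 0   0  -31/3  |  155/3 ]
Back-substitution:
r = (155/3) / (-31/3) = -5
q = (31 - (-5)*(-5)) / 6 = 1
p = (-11 - (-4)*(1) - (1)*(-5)) / 1 = -2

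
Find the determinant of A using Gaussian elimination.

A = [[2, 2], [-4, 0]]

Forward elimination:
R2 <- R2 - (-2)*R1:  [ 0  4 ]
Upper-triangular form:
[ 2  2 ]
[ 0  4 ]
det(A) = (-1)^0 * (2) * (4) = 8  (0 row swaps -> sign +1)

det(A) = 8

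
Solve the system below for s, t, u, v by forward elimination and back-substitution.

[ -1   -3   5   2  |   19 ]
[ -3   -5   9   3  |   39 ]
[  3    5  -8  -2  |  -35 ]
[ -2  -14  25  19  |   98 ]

(-5, 0, 2, 2)

Forward elimination on [A|b]:
R2 <- R2 - (3)*R1:  [   0    4   -6   -3  -18 ]
R3 <- R3 - (-3)*R1:  [  0  -4   7   4  22 ]
R4 <- R4 - (2)*R1:  [  0  -8  15  15  60 ]
R3 <- R3 - (-1)*R2:  [ 0  0  1  1  4 ]
R4 <- R4 - (-2)*R2:  [  0   0   3   9  24 ]
R4 <- R4 - (3)*R3:  [  0   0   0   6  12 ]
Row echelon form:
[ -1  -3   5   2  |   19 ]
[  0   4  -6  -3  |  -18 ]
[  0   0   1   1  |    4 ]
[  0   0   0   6  |   12 ]
Back-substitution:
v = (12) / 6 = 2
u = (4 - (1)*(2)) / 1 = 2
t = (-18 - (-6)*(2) - (-3)*(2)) / 4 = 0
s = (19 - (-3)*(0) - (5)*(2) - (2)*(2)) / -1 = -5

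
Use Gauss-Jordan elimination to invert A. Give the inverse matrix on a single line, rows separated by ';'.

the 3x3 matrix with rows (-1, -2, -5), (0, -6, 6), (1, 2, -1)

Gauss-Jordan on [A | I]:
R1 <- (1/-1)*R1:  [  1   2   5  |  -1   0   0 ]
R3 <- R3 - (1)*R1:  [  0   0  -6  |   1   0   1 ]
R2 <- (1/-6)*R2:  [    0     1    -1  |     0  -1/6     0 ]
R1 <- R1 - (2)*R2:  [   1    0    7  |   -1  1/3    0 ]
R3 <- (1/-6)*R3:  [    0     0     1  |  -1/6     0  -1/6 ]
R1 <- R1 - (7)*R3:  [   1    0    0  |  1/6  1/3  7/6 ]
R2 <- R2 - (-1)*R3:  [    0     1     0  |  -1/6  -1/6  -1/6 ]
Right block of [I | A^{-1}] is the inverse:
[  1/6   1/3   7/6 ]
[ -1/6  -1/6  -1/6 ]
[ -1/6     0  -1/6 ]

inverse = [1/6 1/3 7/6; -1/6 -1/6 -1/6; -1/6 0 -1/6]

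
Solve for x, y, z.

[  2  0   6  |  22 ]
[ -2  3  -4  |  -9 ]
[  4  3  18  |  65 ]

(5, 3, 2)

Forward elimination on [A|b]:
R2 <- R2 - (-1)*R1:  [  0   3   2  13 ]
R3 <- R3 - (2)*R1:  [  0   3   6  21 ]
R3 <- R3 - (1)*R2:  [ 0  0  4  8 ]
Row echelon form:
[ 2  0  6  |  22 ]
[ 0  3  2  |  13 ]
[ 0  0  4  |   8 ]
Back-substitution:
z = (8) / 4 = 2
y = (13 - (2)*(2)) / 3 = 3
x = (22 - (6)*(2)) / 2 = 5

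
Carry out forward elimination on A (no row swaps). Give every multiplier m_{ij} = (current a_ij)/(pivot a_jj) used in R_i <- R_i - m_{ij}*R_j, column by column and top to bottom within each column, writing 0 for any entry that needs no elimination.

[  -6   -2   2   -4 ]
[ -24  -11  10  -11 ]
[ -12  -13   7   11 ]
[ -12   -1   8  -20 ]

multipliers: 4, 2, 2, 3, -1, -2

Forward elimination:
R2 <- R2 - (4)*R1:  [  0  -3   2   5 ]
R3 <- R3 - (2)*R1:  [  0  -9   3  19 ]
R4 <- R4 - (2)*R1:  [   0    3    4  -12 ]
R3 <- R3 - (3)*R2:  [  0   0  -3   4 ]
R4 <- R4 - (-1)*R2:  [  0   0   6  -7 ]
R4 <- R4 - (-2)*R3:  [ 0  0  0  1 ]
Multipliers (in order of application): m_{21} = 4, m_{31} = 2, m_{41} = 2, m_{32} = 3, m_{42} = -1, m_{43} = -2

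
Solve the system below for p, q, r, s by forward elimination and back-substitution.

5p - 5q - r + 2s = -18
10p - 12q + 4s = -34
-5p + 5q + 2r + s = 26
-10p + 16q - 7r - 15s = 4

Forward elimination on [A|b]:
R2 <- R2 - (2)*R1:  [  0  -2   2   0   2 ]
R3 <- R3 - (-1)*R1:  [ 0  0  1  3  8 ]
R4 <- R4 - (-2)*R1:  [   0    6   -9  -11  -32 ]
R4 <- R4 - (-3)*R2:  [   0    0   -3  -11  -26 ]
R4 <- R4 - (-3)*R3:  [  0   0   0  -2  -2 ]
Row echelon form:
[ 5  -5  -1   2  |  -18 ]
[ 0  -2   2   0  |    2 ]
[ 0   0   1   3  |    8 ]
[ 0   0   0  -2  |   -2 ]
Back-substitution:
s = (-2) / -2 = 1
r = (8 - (3)*(1)) / 1 = 5
q = (2 - (2)*(5)) / -2 = 4
p = (-18 - (-5)*(4) - (-1)*(5) - (2)*(1)) / 5 = 1

(1, 4, 5, 1)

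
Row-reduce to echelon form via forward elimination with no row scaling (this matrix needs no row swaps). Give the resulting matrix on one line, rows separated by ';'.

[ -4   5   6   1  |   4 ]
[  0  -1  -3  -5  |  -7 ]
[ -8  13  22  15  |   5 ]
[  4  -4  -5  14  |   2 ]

Forward elimination:
R3 <- R3 - (2)*R1:  [  0   3  10  13  -3 ]
R4 <- R4 - (-1)*R1:  [  0   1   1  15   6 ]
R3 <- R3 - (-3)*R2:  [   0    0    1   -2  -24 ]
R4 <- R4 - (-1)*R2:  [  0   0  -2  10  -1 ]
R4 <- R4 - (-2)*R3:  [   0    0    0    6  -49 ]
Row echelon form:
[ -4   5   6   1  |    4 ]
[  0  -1  -3  -5  |   -7 ]
[  0   0   1  -2  |  -24 ]
[  0   0   0   6  |  -49 ]

REF = [-4 5 6 1 4; 0 -1 -3 -5 -7; 0 0 1 -2 -24; 0 0 0 6 -49]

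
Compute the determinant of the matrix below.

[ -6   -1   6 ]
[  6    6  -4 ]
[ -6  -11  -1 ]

Forward elimination:
R2 <- R2 - (-1)*R1:  [ 0  5  2 ]
R3 <- R3 - (1)*R1:  [   0  -10   -7 ]
R3 <- R3 - (-2)*R2:  [  0   0  -3 ]
Upper-triangular form:
[ -6  -1   6 ]
[  0   5   2 ]
[  0   0  -3 ]
det(A) = (-1)^0 * (-6) * (5) * (-3) = 90  (0 row swaps -> sign +1)

det(A) = 90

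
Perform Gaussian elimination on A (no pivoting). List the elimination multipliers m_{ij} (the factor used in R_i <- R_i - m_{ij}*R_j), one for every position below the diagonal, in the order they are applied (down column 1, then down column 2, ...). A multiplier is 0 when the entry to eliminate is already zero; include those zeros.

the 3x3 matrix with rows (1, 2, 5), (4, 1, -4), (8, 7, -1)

Forward elimination:
R2 <- R2 - (4)*R1:  [   0   -7  -24 ]
R3 <- R3 - (8)*R1:  [   0   -9  -41 ]
R3 <- R3 - (9/7)*R2:  [     0      0  -71/7 ]
Multipliers (in order of application): m_{21} = 4, m_{31} = 8, m_{32} = 9/7

multipliers: 4, 8, 9/7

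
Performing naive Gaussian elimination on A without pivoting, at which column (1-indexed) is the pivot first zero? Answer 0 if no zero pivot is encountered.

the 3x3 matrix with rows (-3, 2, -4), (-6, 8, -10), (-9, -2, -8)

first zero-pivot column = 3

Naive forward elimination:
R2 <- R2 - (2)*R1:  [  0   4  -2 ]
R3 <- R3 - (3)*R1:  [  0  -8   4 ]
R3 <- R3 - (-2)*R2:  [ 0  0  0 ]
Matrix at this point:
[ -3  2  -4 ]
[  0  4  -2 ]
[  0  0   0 ]
Pivot entry (3,3) in the last row is zero and there are no rows below to swap with -> zero pivot in column 3 (A is singular).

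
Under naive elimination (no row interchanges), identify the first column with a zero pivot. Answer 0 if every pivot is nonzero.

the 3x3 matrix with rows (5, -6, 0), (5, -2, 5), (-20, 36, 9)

Naive forward elimination:
R2 <- R2 - (1)*R1:  [ 0  4  5 ]
R3 <- R3 - (-4)*R1:  [  0  12   9 ]
R3 <- R3 - (3)*R2:  [  0   0  -6 ]
All pivots nonzero; naive elimination completes without hitting a zero pivot.

first zero-pivot column = 0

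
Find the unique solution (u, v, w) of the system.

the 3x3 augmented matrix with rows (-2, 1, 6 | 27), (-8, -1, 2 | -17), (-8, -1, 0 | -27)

(3, 3, 5)

Forward elimination on [A|b]:
R2 <- R2 - (4)*R1:  [    0    -5   -22  -125 ]
R3 <- R3 - (4)*R1:  [    0    -5   -24  -135 ]
R3 <- R3 - (1)*R2:  [   0    0   -2  -10 ]
Row echelon form:
[ -2   1    6  |    27 ]
[  0  -5  -22  |  -125 ]
[  0   0   -2  |   -10 ]
Back-substitution:
w = (-10) / -2 = 5
v = (-125 - (-22)*(5)) / -5 = 3
u = (27 - (1)*(3) - (6)*(5)) / -2 = 3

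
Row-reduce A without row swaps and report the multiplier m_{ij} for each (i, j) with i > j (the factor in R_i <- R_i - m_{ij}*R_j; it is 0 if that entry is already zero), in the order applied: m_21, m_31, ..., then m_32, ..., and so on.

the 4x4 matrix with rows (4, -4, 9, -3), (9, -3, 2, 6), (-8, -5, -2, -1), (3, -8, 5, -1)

multipliers: 9/4, -2, 3/4, -13/6, -5/6, 407/565

Forward elimination:
R2 <- R2 - (9/4)*R1:  [     0      6  -73/4   51/4 ]
R3 <- R3 - (-2)*R1:  [   0  -13   16   -7 ]
R4 <- R4 - (3/4)*R1:  [    0    -5  -7/4   5/4 ]
R3 <- R3 - (-13/6)*R2:  [       0        0  -565/24    165/8 ]
R4 <- R4 - (-5/6)*R2:  [       0        0  -407/24     95/8 ]
R4 <- R4 - (407/565)*R3:  [        0         0         0  -337/113 ]
Multipliers (in order of application): m_{21} = 9/4, m_{31} = -2, m_{41} = 3/4, m_{32} = -13/6, m_{42} = -5/6, m_{43} = 407/565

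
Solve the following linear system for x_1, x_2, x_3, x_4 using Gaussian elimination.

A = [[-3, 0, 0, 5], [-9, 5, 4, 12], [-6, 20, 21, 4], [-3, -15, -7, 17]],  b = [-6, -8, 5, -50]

(-3, 1, -1, -3)

Forward elimination on [A|b]:
R2 <- R2 - (3)*R1:  [  0   5   4  -3  10 ]
R3 <- R3 - (2)*R1:  [  0  20  21  -6  17 ]
R4 <- R4 - (1)*R1:  [   0  -15   -7   12  -44 ]
R3 <- R3 - (4)*R2:  [   0    0    5    6  -23 ]
R4 <- R4 - (-3)*R2:  [   0    0    5    3  -14 ]
R4 <- R4 - (1)*R3:  [  0   0   0  -3   9 ]
Row echelon form:
[ -3  0  0   5  |   -6 ]
[  0  5  4  -3  |   10 ]
[  0  0  5   6  |  -23 ]
[  0  0  0  -3  |    9 ]
Back-substitution:
x_4 = (9) / -3 = -3
x_3 = (-23 - (6)*(-3)) / 5 = -1
x_2 = (10 - (4)*(-1) - (-3)*(-3)) / 5 = 1
x_1 = (-6 - (5)*(-3)) / -3 = -3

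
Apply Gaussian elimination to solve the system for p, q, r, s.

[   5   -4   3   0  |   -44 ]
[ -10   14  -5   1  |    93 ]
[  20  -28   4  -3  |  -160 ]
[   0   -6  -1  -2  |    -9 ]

Forward elimination on [A|b]:
R2 <- R2 - (-2)*R1:  [ 0  6  1  1  5 ]
R3 <- R3 - (4)*R1:  [   0  -12   -8   -3   16 ]
R3 <- R3 - (-2)*R2:  [  0   0  -6  -1  26 ]
R4 <- R4 - (-1)*R2:  [  0   0   0  -1  -4 ]
Row echelon form:
[ 5  -4   3   0  |  -44 ]
[ 0   6   1   1  |    5 ]
[ 0   0  -6  -1  |   26 ]
[ 0   0   0  -1  |   -4 ]
Back-substitution:
s = (-4) / -1 = 4
r = (26 - (-1)*(4)) / -6 = -5
q = (5 - (1)*(-5) - (1)*(4)) / 6 = 1
p = (-44 - (-4)*(1) - (3)*(-5)) / 5 = -5

(-5, 1, -5, 4)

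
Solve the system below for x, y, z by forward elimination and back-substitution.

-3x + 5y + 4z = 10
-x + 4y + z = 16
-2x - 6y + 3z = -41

Forward elimination on [A|b]:
R2 <- R2 - (1/3)*R1:  [    0   7/3  -1/3  38/3 ]
R3 <- R3 - (2/3)*R1:  [      0   -28/3     1/3  -143/3 ]
R3 <- R3 - (-4)*R2:  [  0   0  -1   3 ]
Row echelon form:
[ -3    5     4  |    10 ]
[  0  7/3  -1/3  |  38/3 ]
[  0    0    -1  |     3 ]
Back-substitution:
z = (3) / -1 = -3
y = (38/3 - (-1/3)*(-3)) / (7/3) = 5
x = (10 - (5)*(5) - (4)*(-3)) / -3 = 1

(1, 5, -3)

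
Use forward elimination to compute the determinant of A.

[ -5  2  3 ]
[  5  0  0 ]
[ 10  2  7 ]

det(A) = -40

Forward elimination:
R2 <- R2 - (-1)*R1:  [ 0  2  3 ]
R3 <- R3 - (-2)*R1:  [  0   6  13 ]
R3 <- R3 - (3)*R2:  [ 0  0  4 ]
Upper-triangular form:
[ -5  2  3 ]
[  0  2  3 ]
[  0  0  4 ]
det(A) = (-1)^0 * (-5) * (2) * (4) = -40  (0 row swaps -> sign +1)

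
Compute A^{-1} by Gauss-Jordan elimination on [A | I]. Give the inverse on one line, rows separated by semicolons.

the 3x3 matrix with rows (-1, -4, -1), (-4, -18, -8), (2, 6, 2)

Gauss-Jordan on [A | I]:
R1 <- (1/-1)*R1:  [  1   4   1  |  -1   0   0 ]
R2 <- R2 - (-4)*R1:  [  0  -2  -4  |  -4   1   0 ]
R3 <- R3 - (2)*R1:  [  0  -2   0  |   2   0   1 ]
R2 <- (1/-2)*R2:  [    0     1     2  |     2  -1/2     0 ]
R1 <- R1 - (4)*R2:  [  1   0  -7  |  -9   2   0 ]
R3 <- R3 - (-2)*R2:  [  0   0   4  |   6  -1   1 ]
R3 <- (1/4)*R3:  [    0     0     1  |   3/2  -1/4   1/4 ]
R1 <- R1 - (-7)*R3:  [   1    0    0  |  3/2  1/4  7/4 ]
R2 <- R2 - (2)*R3:  [    0     1     0  |    -1     0  -1/2 ]
Right block of [I | A^{-1}] is the inverse:
[ 3/2   1/4   7/4 ]
[  -1     0  -1/2 ]
[ 3/2  -1/4   1/4 ]

inverse = [3/2 1/4 7/4; -1 0 -1/2; 3/2 -1/4 1/4]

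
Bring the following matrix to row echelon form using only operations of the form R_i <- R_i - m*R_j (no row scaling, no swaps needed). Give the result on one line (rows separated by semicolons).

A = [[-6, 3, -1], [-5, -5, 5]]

Forward elimination:
R2 <- R2 - (5/6)*R1:  [     0  -15/2   35/6 ]
Row echelon form:
[ -6      3    -1 ]
[  0  -15/2  35/6 ]

REF = [-6 3 -1; 0 -15/2 35/6]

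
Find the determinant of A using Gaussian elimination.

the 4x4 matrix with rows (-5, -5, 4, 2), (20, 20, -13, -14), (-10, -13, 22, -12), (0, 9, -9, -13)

Forward elimination:
R2 <- R2 - (-4)*R1:  [  0   0   3  -6 ]
R3 <- R3 - (2)*R1:  [   0   -3   14  -16 ]
R2 <-> R3   (pivot in column 2 was zero)
[ -5  -5   4    2 ]
[  0  -3  14  -16 ]
[  0   0   3   -6 ]
[  0   9  -9  -13 ]
R4 <- R4 - (-3)*R2:  [   0    0   33  -61 ]
R4 <- R4 - (11)*R3:  [ 0  0  0  5 ]
Upper-triangular form:
[ -5  -5   4    2 ]
[  0  -3  14  -16 ]
[  0   0   3   -6 ]
[  0   0   0    5 ]
det(A) = (-1)^1 * (-5) * (-3) * (3) * (5) = -225  (1 row swap -> sign -1)

det(A) = -225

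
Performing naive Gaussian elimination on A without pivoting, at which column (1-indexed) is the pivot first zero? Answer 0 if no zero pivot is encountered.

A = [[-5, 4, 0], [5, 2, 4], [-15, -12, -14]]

first zero-pivot column = 0

Naive forward elimination:
R2 <- R2 - (-1)*R1:  [ 0  6  4 ]
R3 <- R3 - (3)*R1:  [   0  -24  -14 ]
R3 <- R3 - (-4)*R2:  [ 0  0  2 ]
All pivots nonzero; naive elimination completes without hitting a zero pivot.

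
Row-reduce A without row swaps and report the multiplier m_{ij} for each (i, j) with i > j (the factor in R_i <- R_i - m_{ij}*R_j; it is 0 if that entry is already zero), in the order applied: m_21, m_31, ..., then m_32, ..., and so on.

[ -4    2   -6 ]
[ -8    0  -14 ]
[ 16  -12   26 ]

Forward elimination:
R2 <- R2 - (2)*R1:  [  0  -4  -2 ]
R3 <- R3 - (-4)*R1:  [  0  -4   2 ]
R3 <- R3 - (1)*R2:  [ 0  0  4 ]
Multipliers (in order of application): m_{21} = 2, m_{31} = -4, m_{32} = 1

multipliers: 2, -4, 1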